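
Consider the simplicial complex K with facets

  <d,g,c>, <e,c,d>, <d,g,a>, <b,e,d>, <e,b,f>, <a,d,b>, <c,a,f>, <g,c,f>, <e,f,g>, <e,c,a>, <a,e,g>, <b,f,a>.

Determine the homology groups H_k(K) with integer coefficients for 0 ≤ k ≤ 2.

H_0 = Z,  H_1 = Z/2Z,  H_2 = 0.

Take the total order a < b < c < d < e < f < g on the vertex set. Then K (dimension 2) consists of the simplices:

  0-simplices (7): a, b, c, d, e, f, g
  1-simplices (18): ab, ac, ad, ae, af, ag, bd, be, bf, cd, ce, cf, cg, de, dg, ef, eg, fg
  2-simplices (12): abd, abf, ace, acf, adg, aeg, bde, bef, cde, cdg, cfg, efg

Hence C_0 ≅ Z^7, C_1 ≅ Z^18, C_2 ≅ Z^12.

The boundary map ∂_1: C_1 → C_0 is given by ∂[p,q] = [q] − [p].
As a 7×18 matrix over Z this has rank 6, with invariant factors (1,1,1,1,1,1).

Boundary ∂_2: C_2 → C_1 maps a triangle to the signed sum of its edges. For instance
  ∂bef = ef − bf + be,
  ∂adg = dg − ag + ad.
This gives a 18×12 integer matrix of rank 12; reducing to Smith normal form yields diagonal entries (1,1,1,1,1,1,1,1,1,1,1,2).

Reading off H_k = ker ∂_k / im ∂_{k+1}:

  H_0: rank C_0 − rank ∂_1 = 7 − 6 = 1, and the invariant factors of ∂_1 are all 1, so H_0 = Z.
  H_1: rank ker ∂_1 − rank ∂_2 = (18 − 6) − 12 = 0, and ∂_2 has invariant factor 2 > 1, so H_1 = Z/2Z.
  H_2: rank ker ∂_2 − rank ∂_3 = (12 − 12) − 0 = 0, and there is no ∂_3, so H_2 = 0.

(K is a triangulation of the real projective plane RP^2.)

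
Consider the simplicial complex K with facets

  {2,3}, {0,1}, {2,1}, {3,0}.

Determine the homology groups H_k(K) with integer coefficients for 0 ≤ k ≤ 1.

K has 4 vertices, 4 edges.
rank ∂_0 = 0, rank ∂_1 = 3 ⇒ b_0 = 4 − 0 − 3 = 1; all invariant factors of ∂_1 are 1 so no torsion. So H_0 = Z.
rank ∂_1 = 3, rank ∂_2 = 0 ⇒ b_1 = 4 − 3 − 0 = 1. So H_1 = Z.

H_0 ≅ Z,  H_1 ≅ Z.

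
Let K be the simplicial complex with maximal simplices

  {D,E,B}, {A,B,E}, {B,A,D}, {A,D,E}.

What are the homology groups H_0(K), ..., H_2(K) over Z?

H_0 ≅ Z,  H_1 = 0,  H_2 ≅ Z.

Order the vertices as A < B < D < E. Listing each simplex with vertices in this order, K has dimension 2 with simplices:

  0-simplices (4): A, B, D, E
  1-simplices (6): AB, AD, AE, BD, BE, DE
  2-simplices (4): ABD, ABE, ADE, BDE

Hence C_0 ≅ Z^4, C_1 ≅ Z^6, C_2 ≅ Z^4.

Boundary ∂_1: C_1 → C_0 is given by ∂[p,q] = [q] − [p].
This gives a 4×6 integer matrix of rank 3; reducing to Smith normal form yields diagonal entries (1,1,1).

∂_2: C_2 → C_1 acts by ∂[p,q,r] = [q,r] − [p,r] + [p,q]. For instance
  ∂BDE = DE − BE + BD,
  ∂ABE = BE − AE + AB.
As a 6×4 matrix over Z this has rank 3, with invariant factors (1,1,1).

Computing H_k = (kernel of ∂_k) / (image of ∂_{k+1}):

  H_0: rank C_0 − rank ∂_1 = 4 − 3 = 1, and the invariant factors of ∂_1 are all 1, so H_0 = Z.
  H_1: rank ker ∂_1 − rank ∂_2 = (6 − 3) − 3 = 0, and the invariant factors of ∂_2 are all 1, so H_1 = 0.
  H_2: rank ker ∂_2 − rank ∂_3 = (4 − 3) − 0 = 1, and there is no ∂_3, so H_2 = Z.

As a check, the Euler characteristic is 4 − 6 + 4 = 2, which agrees with 1 − 0 + 1 = 2.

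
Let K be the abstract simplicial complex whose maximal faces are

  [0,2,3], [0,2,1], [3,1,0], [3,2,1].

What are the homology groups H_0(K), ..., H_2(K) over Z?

We work with the vertex ordering 0 < 1 < 2 < 3. The simplices of K, each written with vertices in increasing order, are:

  0-simplices (4): [0], [1], [2], [3]
  1-simplices (6): [0,1], [0,2], [0,3], [1,2], [1,3], [2,3]
  2-simplices (4): [0,1,2], [0,1,3], [0,2,3], [1,2,3]

Hence C_0 ≅ Z^4, C_1 ≅ Z^6, C_2 ≅ Z^4.

Boundary ∂_1: C_1 → C_0 maps an edge to its endpoints' difference, ∂[p,q] = q − p. For instance
  ∂[0,1] = [1] − [0].
As a 4×6 matrix over Z this has rank 3, with invariant factors (1,1,1).

∂_2: C_2 → C_1 sends each 2-simplex [p,q,r] to [q,r] − [p,r] + [p,q]. For instance
  ∂[0,2,3] = [2,3] − [0,3] + [0,2],
  ∂[0,1,3] = [1,3] − [0,3] + [0,1].
The resulting 6×4 matrix has rank 3, and its Smith normal form has invariant factors (1,1,1).

From H_k ≅ ker(∂_k) / im(∂_{k+1}) we obtain:

  H_0: rank C_0 − rank ∂_1 = 4 − 3 = 1, and the invariant factors of ∂_1 are all 1, so H_0 ≅ Z.
  H_1: rank ker ∂_1 − rank ∂_2 = (6 − 3) − 3 = 0, and the invariant factors of ∂_2 are all 1, so H_1 ≅ 0.
  H_2: rank ker ∂_2 − rank ∂_3 = (4 − 3) − 0 = 1, and there is no ∂_3, so H_2 ≅ Z.

As a check, the Euler characteristic is 4 − 6 + 4 = 2, which agrees with 1 − 0 + 1 = 2.

H_0 ≅ Z,  H_1 = 0,  H_2 ≅ Z.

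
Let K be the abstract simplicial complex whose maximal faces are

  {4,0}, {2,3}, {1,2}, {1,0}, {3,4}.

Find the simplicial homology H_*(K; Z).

H_0 ≅ Z,  H_1 ≅ Z.

Order the vertices as 0 < 1 < 2 < 3 < 4. Listing each simplex with vertices in this order, K has dimension 1 with simplices:

  0-simplices (5): [0], [1], [2], [3], [4]
  1-simplices (5): [0,1], [0,4], [1,2], [2,3], [3,4]

so the chain groups are C_0 ≅ Z^5, C_1 ≅ Z^5.

∂_1: C_1 → C_0 sends each edge [p,q] (with p < q) to q − p. For instance
  ∂[0,4] = [4] − [0].
As a 5×5 matrix over Z this has rank 4, with invariant factors (1,1,1,1).

Computing H_k = (kernel of ∂_k) / (image of ∂_{k+1}):

  H_0: rank C_0 − rank ∂_1 = 5 − 4 = 1, and the invariant factors of ∂_1 are all 1, so H_0 = Z.
  H_1: rank ker ∂_1 − rank ∂_2 = (5 − 4) − 0 = 1, and there is no ∂_2, so H_1 = Z.

(K is a triangulation of the circle S^1.)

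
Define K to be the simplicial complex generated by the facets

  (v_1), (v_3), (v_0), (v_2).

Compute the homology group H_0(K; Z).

H_0 ≅ Z^4.

Take the total order v_0 < v_1 < v_2 < v_3 on the vertex set. Then K (dimension 0) consists of the simplices:

  0-simplices (4): [v_0], [v_1], [v_2], [v_3]

so the chain groups are C_0 ≅ Z^4.

From H_k ≅ ker(∂_k) / im(∂_{k+1}) we obtain:

  H_0: rank C_0 − rank ∂_1 = 4 − 0 = 4, and there is no ∂_1, so H_0 = Z^4.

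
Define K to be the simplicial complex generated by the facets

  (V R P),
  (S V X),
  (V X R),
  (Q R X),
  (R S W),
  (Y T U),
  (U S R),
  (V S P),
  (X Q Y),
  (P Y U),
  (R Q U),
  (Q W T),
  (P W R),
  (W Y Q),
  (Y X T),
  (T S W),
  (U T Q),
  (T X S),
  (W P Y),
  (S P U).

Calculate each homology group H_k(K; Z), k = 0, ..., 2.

H_0 = Z,  H_1 = Z × Z/2,  H_2 = 0.

We work with the vertex ordering P < Q < R < S < T < U < V < W < X < Y. The simplices of K, each written with vertices in increasing order, are:

  0-simplices (10): P, Q, R, S, T, U, V, W, X, Y
  1-simplices (30): PR, PS, PU, PV, PW, PY, QR, QT, QU, QW, QX, QY, RS, RU, RV, RW, RX, ST, SU, SV, SW, SX, TU, TW, TX, TY, UY, VX, WY, XY
  2-simplices (20): PRV, PRW, PSU, PSV, PUY, PWY, QRU, QRX, QTU, QTW, QWY, QXY, RSU, RSW, RVX, STW, STX, SVX, TUY, TXY

Hence C_0 ≅ Z^10, C_1 ≅ Z^30, C_2 ≅ Z^20.

Boundary ∂_1: C_1 → C_0 maps an edge to its endpoints' difference, ∂[p,q] = q − p. For instance
  ∂WY = Y − W.
The 10×30 boundary matrix has rank 9 and Smith normal form diag(1,1,1,1,1,1,1,1,1).

The boundary map ∂_2: C_2 → C_1 acts by ∂[p,q,r] = [q,r] − [p,r] + [p,q]. For instance
  ∂PUY = UY − PY + PU,
  ∂PWY = WY − PY + PW.
The resulting 30×20 matrix has rank 20, and its Smith normal form has invariant factors (1,1,1,1,1,1,1,1,1,1,1,1,1,1,1,1,1,1,1,2).

From H_k ≅ ker(∂_k) / im(∂_{k+1}) we obtain:

  H_0: rank C_0 − rank ∂_1 = 10 − 9 = 1, and the invariant factors of ∂_1 are all 1, so H_0 ≅ Z.
  H_1: rank ker ∂_1 − rank ∂_2 = (30 − 9) − 20 = 1, and ∂_2 has invariant factor 2 > 1, so H_1 ≅ Z × Z/2.
  H_2: rank ker ∂_2 − rank ∂_3 = (20 − 20) − 0 = 0, and there is no ∂_3, so H_2 ≅ 0.

As a check, the Euler characteristic is 10 − 30 + 20 = 0, which agrees with 1 − 1 + 0 = 0.
(K is a triangulation of the Klein bottle.)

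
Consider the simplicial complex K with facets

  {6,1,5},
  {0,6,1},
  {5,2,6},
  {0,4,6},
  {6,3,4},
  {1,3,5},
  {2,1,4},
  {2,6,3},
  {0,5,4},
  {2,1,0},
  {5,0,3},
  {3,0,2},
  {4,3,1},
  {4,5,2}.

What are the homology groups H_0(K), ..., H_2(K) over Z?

H_0 ≅ Z,  H_1 ≅ Z^2,  H_2 ≅ Z.

K has 7 vertices, 21 edges, 14 triangles.
rank ∂_0 = 0, rank ∂_1 = 6 ⇒ b_0 = 7 − 0 − 6 = 1; all invariant factors of ∂_1 are 1 so no torsion. So H_0 = Z.
rank ∂_1 = 6, rank ∂_2 = 13 ⇒ b_1 = 21 − 6 − 13 = 2; all invariant factors of ∂_2 are 1 so no torsion. So H_1 = Z^2.
rank ∂_2 = 13, rank ∂_3 = 0 ⇒ b_2 = 14 − 13 − 0 = 1. So H_2 = Z.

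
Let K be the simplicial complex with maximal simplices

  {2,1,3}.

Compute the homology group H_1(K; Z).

H_1 ≅ 0.

K has 3 vertices, 3 edges, 1 triangle.
rank ∂_1 = 2, rank ∂_2 = 1 ⇒ b_1 = 3 − 2 − 1 = 0; all invariant factors of ∂_2 are 1 so no torsion. So H_1 = 0.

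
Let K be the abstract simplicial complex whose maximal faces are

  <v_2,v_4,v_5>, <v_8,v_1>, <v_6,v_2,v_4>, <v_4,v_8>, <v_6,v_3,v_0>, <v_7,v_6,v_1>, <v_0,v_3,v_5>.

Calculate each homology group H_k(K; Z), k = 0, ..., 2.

H_0 = Z,  H_1 = Z^2,  H_2 = 0.

Take the total order v_0 < v_1 < v_2 < v_3 < v_4 < v_5 < v_6 < v_7 < v_8 on the vertex set. Then K (dimension 2) consists of the simplices:

  0-simplices (9): [v_0], [v_1], [v_2], [v_3], [v_4], [v_5], [v_6], [v_7], [v_8]
  1-simplices (15): (15 of them)
  2-simplices (5): [v_0,v_3,v_5], [v_0,v_3,v_6], [v_1,v_6,v_7], [v_2,v_4,v_5], [v_2,v_4,v_6]

so the chain groups are C_0 ≅ Z^9, C_1 ≅ Z^15, C_2 ≅ Z^5.

Boundary ∂_1: C_1 → C_0 sends each edge [p,q] (with p < q) to q − p. For instance
  ∂[v_2,v_4] = [v_4] − [v_2].
As a 9×15 matrix over Z this has rank 8, with invariant factors (1,1,1,1,1,1,1,1).

The boundary map ∂_2: C_2 → C_1 sends each 2-simplex [p,q,r] to [q,r] − [p,r] + [p,q]. For instance
  ∂[v_2,v_4,v_5] = [v_4,v_5] − [v_2,v_5] + [v_2,v_4],
  ∂[v_0,v_3,v_5] = [v_3,v_5] − [v_0,v_5] + [v_0,v_3].
This gives a 15×5 integer matrix of rank 5; reducing to Smith normal form yields diagonal entries (1,1,1,1,1).

Computing H_k = (kernel of ∂_k) / (image of ∂_{k+1}):

  H_0: rank C_0 − rank ∂_1 = 9 − 8 = 1, and the invariant factors of ∂_1 are all 1, so H_0 ≅ Z.
  H_1: rank ker ∂_1 − rank ∂_2 = (15 − 8) − 5 = 2, and the invariant factors of ∂_2 are all 1, so H_1 ≅ Z^2.
  H_2: rank ker ∂_2 − rank ∂_3 = (5 − 5) − 0 = 0, and there is no ∂_3, so H_2 ≅ 0.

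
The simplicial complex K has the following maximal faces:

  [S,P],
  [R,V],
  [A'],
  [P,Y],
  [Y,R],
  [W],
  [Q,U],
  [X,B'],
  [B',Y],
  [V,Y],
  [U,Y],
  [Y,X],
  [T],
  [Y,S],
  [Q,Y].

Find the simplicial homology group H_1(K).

H_1 = Z^4.

Fix the vertex order P < Q < R < S < T < U < V < W < X < Y < A' < B' and write every simplex with vertices in increasing order. Then dim K = 1 and the simplices of K are:

  0-simplices (12): [P], [Q], [R], [S], [T], [U], [V], [W], [X], [Y], [A'], [B']
  1-simplices (12): [P,S], [P,Y], [Q,U], [Q,Y], [R,V], [R,Y], [S,Y], [U,Y], [V,Y], [X,Y], [X,B'], [Y,B']

Hence C_0 ≅ Z^12, C_1 ≅ Z^12.

The boundary map ∂_1: C_1 → C_0 sends each edge [p,q] (with p < q) to q − p.
The 12×12 boundary matrix has rank 8 and Smith normal form diag(1,1,1,1,1,1,1,1).

Now H_k = ker ∂_k / im ∂_{k+1}, so:

  H_1: rank ker ∂_1 − rank ∂_2 = (12 − 8) − 0 = 4, and there is no ∂_2, so H_1 ≅ Z^4.

(K is a triangulation of the disjoint union of a wedge of 4 circles and a set of 3 points.)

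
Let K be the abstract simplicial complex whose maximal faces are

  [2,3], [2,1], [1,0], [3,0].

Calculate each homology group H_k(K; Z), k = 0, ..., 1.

Take the total order 0 < 1 < 2 < 3 on the vertex set. Then K (dimension 1) consists of the simplices:

  0-simplices (4): [0], [1], [2], [3]
  1-simplices (4): [0,1], [0,3], [1,2], [2,3]

Hence C_0 ≅ Z^4, C_1 ≅ Z^4.

∂_1: C_1 → C_0 is given by ∂[p,q] = [q] − [p].
The 4×4 boundary matrix has rank 3 and Smith normal form diag(1,1,1).

Now H_k = ker ∂_k / im ∂_{k+1}, so:

  H_0: rank C_0 − rank ∂_1 = 4 − 3 = 1, and the invariant factors of ∂_1 are all 1, so H_0 ≅ Z.
  H_1: rank ker ∂_1 − rank ∂_2 = (4 − 3) − 0 = 1, and there is no ∂_2, so H_1 ≅ Z.

As a check, the Euler characteristic is 4 − 4 = 0, which agrees with 1 − 1 = 0.

H_0 ≅ Z,  H_1 ≅ Z.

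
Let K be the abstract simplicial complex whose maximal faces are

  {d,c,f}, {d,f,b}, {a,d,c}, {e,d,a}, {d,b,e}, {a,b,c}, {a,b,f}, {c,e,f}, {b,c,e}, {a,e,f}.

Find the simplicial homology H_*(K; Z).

Take the total order a < b < c < d < e < f on the vertex set. Then K (dimension 2) consists of the simplices:

  0-simplices (6): a, b, c, d, e, f
  1-simplices (15): ab, ac, ad, ae, af, bc, bd, be, bf, cd, ce, cf, de, df, ef
  2-simplices (10): abc, abf, acd, ade, aef, bce, bde, bdf, cdf, cef

so the chain groups are C_0 ≅ Z^6, C_1 ≅ Z^15, C_2 ≅ Z^10.

∂_1: C_1 → C_0 sends each edge [p,q] (with p < q) to q − p. For instance
  ∂ef = f − e.
The 6×15 boundary matrix has rank 5 and Smith normal form diag(1,1,1,1,1).

The boundary map ∂_2: C_2 → C_1 sends each 2-simplex [p,q,r] to [q,r] − [p,r] + [p,q]. For instance
  ∂cdf = df − cf + cd,
  ∂acd = cd − ad + ac.
The 15×10 boundary matrix has rank 10 and Smith normal form diag(1,1,1,1,1,1,1,1,1,2).

Now H_k = ker ∂_k / im ∂_{k+1}, so:

  H_0: rank C_0 − rank ∂_1 = 6 − 5 = 1, and the invariant factors of ∂_1 are all 1, so H_0 ≅ Z.
  H_1: rank ker ∂_1 − rank ∂_2 = (15 − 5) − 10 = 0, and ∂_2 has invariant factor 2 > 1, so H_1 ≅ Z/2.
  H_2: rank ker ∂_2 − rank ∂_3 = (10 − 10) − 0 = 0, and there is no ∂_3, so H_2 ≅ 0.

(K is a triangulation of the real projective plane RP^2.)

H_0 = Z,  H_1 = Z/2,  H_2 = 0.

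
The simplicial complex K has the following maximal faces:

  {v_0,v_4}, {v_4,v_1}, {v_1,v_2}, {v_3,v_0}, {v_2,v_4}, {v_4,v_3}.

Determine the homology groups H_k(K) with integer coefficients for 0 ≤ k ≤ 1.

H_0 ≅ Z,  H_1 ≅ Z^2.

We work with the vertex ordering v_0 < v_1 < v_2 < v_3 < v_4. The simplices of K, each written with vertices in increasing order, are:

  0-simplices (5): [v_0], [v_1], [v_2], [v_3], [v_4]
  1-simplices (6): [v_0,v_3], [v_0,v_4], [v_1,v_2], [v_1,v_4], [v_2,v_4], [v_3,v_4]

so the chain groups are C_0 ≅ Z^5, C_1 ≅ Z^6.

Boundary ∂_1: C_1 → C_0 is given by ∂[p,q] = [q] − [p]. For instance
  ∂[v_2,v_4] = [v_4] − [v_2].
The resulting 5×6 matrix has rank 4, and its Smith normal form has invariant factors (1,1,1,1).

Now H_k = ker ∂_k / im ∂_{k+1}, so:

  H_0: rank C_0 − rank ∂_1 = 5 − 4 = 1, and the invariant factors of ∂_1 are all 1, so H_0 ≅ Z.
  H_1: rank ker ∂_1 − rank ∂_2 = (6 − 4) − 0 = 2, and there is no ∂_2, so H_1 ≅ Z^2.

(K is a triangulation of a wedge of 2 circles.)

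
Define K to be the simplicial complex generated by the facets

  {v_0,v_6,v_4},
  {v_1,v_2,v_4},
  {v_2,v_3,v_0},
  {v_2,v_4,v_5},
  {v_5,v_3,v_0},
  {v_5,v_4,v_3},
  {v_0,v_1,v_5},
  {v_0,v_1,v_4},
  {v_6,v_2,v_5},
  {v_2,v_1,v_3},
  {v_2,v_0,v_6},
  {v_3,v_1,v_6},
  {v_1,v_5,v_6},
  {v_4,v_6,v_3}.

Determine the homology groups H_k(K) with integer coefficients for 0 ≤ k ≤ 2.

Take the total order v_0 < v_1 < v_2 < v_3 < v_4 < v_5 < v_6 on the vertex set. Then K (dimension 2) consists of the simplices:

  0-simplices (7): [v_0], [v_1], [v_2], [v_3], [v_4], [v_5], [v_6]
  1-simplices (21): (21 of them)
  2-simplices (14): (14 of them)

so the chain groups are C_0 ≅ Z^7, C_1 ≅ Z^21, C_2 ≅ Z^14.

∂_1: C_1 → C_0 maps an edge to its endpoints' difference, ∂[p,q] = q − p. For instance
  ∂[v_5,v_6] = [v_6] − [v_5].
The 7×21 boundary matrix has rank 6 and Smith normal form diag(1,1,1,1,1,1).

∂_2: C_2 → C_1 maps a triangle to the signed sum of its edges. For instance
  ∂[v_0,v_4,v_6] = [v_4,v_6] − [v_0,v_6] + [v_0,v_4],
  ∂[v_0,v_3,v_5] = [v_3,v_5] − [v_0,v_5] + [v_0,v_3].
As a 21×14 matrix over Z this has rank 13, with invariant factors (1,1,1,1,1,1,1,1,1,1,1,1,1).

Now H_k = ker ∂_k / im ∂_{k+1}, so:

  H_0: rank C_0 − rank ∂_1 = 7 − 6 = 1, and the invariant factors of ∂_1 are all 1, so H_0 = Z.
  H_1: rank ker ∂_1 − rank ∂_2 = (21 − 6) − 13 = 2, and the invariant factors of ∂_2 are all 1, so H_1 = Z^2.
  H_2: rank ker ∂_2 − rank ∂_3 = (14 − 13) − 0 = 1, and there is no ∂_3, so H_2 = Z.

H_0 = Z,  H_1 = Z^2,  H_2 = Z.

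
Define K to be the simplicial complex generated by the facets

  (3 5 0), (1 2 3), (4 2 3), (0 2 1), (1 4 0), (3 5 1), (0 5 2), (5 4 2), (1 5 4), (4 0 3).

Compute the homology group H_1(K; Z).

H_1 = Z/2Z.

K has 6 vertices, 15 edges, 10 triangles.
rank ∂_1 = 5, rank ∂_2 = 10 ⇒ b_1 = 15 − 5 − 10 = 0; ∂_2 has invariant factor(s) [2] giving torsion. So H_1 ≅ Z/2Z.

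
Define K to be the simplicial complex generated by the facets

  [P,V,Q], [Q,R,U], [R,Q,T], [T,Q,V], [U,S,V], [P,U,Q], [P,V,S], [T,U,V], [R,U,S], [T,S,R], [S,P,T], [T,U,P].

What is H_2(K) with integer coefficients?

Fix the vertex order P < Q < R < S < T < U < V and write every simplex with vertices in increasing order. Then dim K = 2 and the simplices of K are:

  0-simplices (7): P, Q, R, S, T, U, V
  1-simplices (18): PQ, PS, PT, PU, PV, QR, QT, QU, QV, RS, RT, RU, ST, SU, SV, TU, TV, UV
  2-simplices (12): PQU, PQV, PST, PSV, PTU, QRT, QRU, QTV, RST, RSU, SUV, TUV

Hence C_0 ≅ Z^7, C_1 ≅ Z^18, C_2 ≅ Z^12.

The boundary map ∂_1: C_1 → C_0 sends each edge [p,q] (with p < q) to q − p.
As a 7×18 matrix over Z this has rank 6, with invariant factors (1,1,1,1,1,1).

The boundary map ∂_2: C_2 → C_1 sends each 2-simplex [p,q,r] to [q,r] − [p,r] + [p,q]. For instance
  ∂QTV = TV − QV + QT,
  ∂PSV = SV − PV + PS.
This gives a 18×12 integer matrix of rank 12; reducing to Smith normal form yields diagonal entries (1,1,1,1,1,1,1,1,1,1,1,2).

Now H_k = ker ∂_k / im ∂_{k+1}, so:

  H_2: rank ker ∂_2 − rank ∂_3 = (12 − 12) − 0 = 0, and there is no ∂_3, so H_2 = 0.

(K is a triangulation of the real projective plane RP^2.)

H_2 ≅ 0.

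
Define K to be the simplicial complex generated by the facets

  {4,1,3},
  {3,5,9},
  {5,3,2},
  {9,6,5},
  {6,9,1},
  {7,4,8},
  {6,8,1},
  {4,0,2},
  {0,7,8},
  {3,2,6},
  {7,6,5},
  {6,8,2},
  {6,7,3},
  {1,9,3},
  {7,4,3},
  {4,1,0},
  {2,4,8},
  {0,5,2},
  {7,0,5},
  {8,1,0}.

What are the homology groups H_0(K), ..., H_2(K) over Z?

H_0 ≅ Z,  H_1 ≅ Z ⊕ Z_2,  H_2 = 0.

Order the vertices as 0 < 1 < 2 < 3 < 4 < 5 < 6 < 7 < 8 < 9. Listing each simplex with vertices in this order, K has dimension 2 with simplices:

  0-simplices (10): [0], [1], [2], [3], [4], [5], [6], [7], [8], [9]
  1-simplices (30): (30 of them)
  2-simplices (20): (20 of them)

Hence C_0 ≅ Z^10, C_1 ≅ Z^30, C_2 ≅ Z^20.

Boundary ∂_1: C_1 → C_0 sends each edge [p,q] (with p < q) to q − p. For instance
  ∂[0,7] = [7] − [0].
The 10×30 boundary matrix has rank 9 and Smith normal form diag(1,1,1,1,1,1,1,1,1).

The boundary map ∂_2: C_2 → C_1 maps a triangle to the signed sum of its edges. For instance
  ∂[2,3,6] = [3,6] − [2,6] + [2,3],
  ∂[1,6,9] = [6,9] − [1,9] + [1,6].
The resulting 30×20 matrix has rank 20, and its Smith normal form has invariant factors (1,1,1,1,1,1,1,1,1,1,1,1,1,1,1,1,1,1,1,2).

Reading off H_k = ker ∂_k / im ∂_{k+1}:

  H_0: rank C_0 − rank ∂_1 = 10 − 9 = 1, and the invariant factors of ∂_1 are all 1, so H_0 = Z.
  H_1: rank ker ∂_1 − rank ∂_2 = (30 − 9) − 20 = 1, and ∂_2 has invariant factor 2 > 1, so H_1 = Z ⊕ Z_2.
  H_2: rank ker ∂_2 − rank ∂_3 = (20 − 20) − 0 = 0, and there is no ∂_3, so H_2 = 0.

As a check, the Euler characteristic is 10 − 30 + 20 = 0, which agrees with 1 − 1 + 0 = 0.
(K is a triangulation of the Klein bottle.)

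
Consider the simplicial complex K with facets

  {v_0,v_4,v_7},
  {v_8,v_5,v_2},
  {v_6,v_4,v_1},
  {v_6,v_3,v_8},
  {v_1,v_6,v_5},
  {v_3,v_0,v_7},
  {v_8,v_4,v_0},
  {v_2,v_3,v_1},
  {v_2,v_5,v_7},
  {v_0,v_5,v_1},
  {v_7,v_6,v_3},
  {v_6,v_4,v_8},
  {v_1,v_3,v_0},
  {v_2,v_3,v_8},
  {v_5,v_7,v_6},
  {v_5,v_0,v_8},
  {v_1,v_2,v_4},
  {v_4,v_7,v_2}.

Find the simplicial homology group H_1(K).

Order the vertices as v_0 < v_1 < v_2 < v_3 < v_4 < v_5 < v_6 < v_7 < v_8. Listing each simplex with vertices in this order, K has dimension 2 with simplices:

  0-simplices (9): [v_0], [v_1], [v_2], [v_3], [v_4], [v_5], [v_6], [v_7], [v_8]
  1-simplices (27): (27 of them)
  2-simplices (18): (18 of them)

giving chain groups C_0 ≅ Z^9, C_1 ≅ Z^27, C_2 ≅ Z^18.

Boundary ∂_1: C_1 → C_0 maps an edge to its endpoints' difference, ∂[p,q] = q − p. For instance
  ∂[v_1,v_3] = [v_3] − [v_1].
As a 9×27 matrix over Z this has rank 8, with invariant factors (1,1,1,1,1,1,1,1).

∂_2: C_2 → C_1 acts by ∂[p,q,r] = [q,r] − [p,r] + [p,q]. For instance
  ∂[v_2,v_5,v_7] = [v_5,v_7] − [v_2,v_7] + [v_2,v_5],
  ∂[v_3,v_6,v_7] = [v_6,v_7] − [v_3,v_7] + [v_3,v_6].
As a 27×18 matrix over Z this has rank 17, with invariant factors (1,1,1,1,1,1,1,1,1,1,1,1,1,1,1,1,1).

Now H_k = ker ∂_k / im ∂_{k+1}, so:

  H_1: rank ker ∂_1 − rank ∂_2 = (27 − 8) − 17 = 2, and the invariant factors of ∂_2 are all 1, so H_1 = Z^2.

(K is a triangulation of the torus T^2.)

H_1 = Z^2.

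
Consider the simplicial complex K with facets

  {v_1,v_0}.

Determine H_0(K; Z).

H_0 ≅ Z.

Fix the vertex order v_0 < v_1 and write every simplex with vertices in increasing order. Then dim K = 1 and the simplices of K are:

  0-simplices (2): [v_0], [v_1]
  1-simplices (1): [v_0,v_1]

so the chain groups are C_0 ≅ Z^2, C_1 ≅ Z^1.

The boundary map ∂_1: C_1 → C_0 sends each edge [p,q] (with p < q) to q − p. For instance
  ∂[v_0,v_1] = [v_1] − [v_0].
This gives a 2×1 integer matrix of rank 1; reducing to Smith normal form yields diagonal entries (1).

Now H_k = ker ∂_k / im ∂_{k+1}, so:

  H_0: rank C_0 − rank ∂_1 = 2 − 1 = 1, and the invariant factors of ∂_1 are all 1, so H_0 ≅ Z.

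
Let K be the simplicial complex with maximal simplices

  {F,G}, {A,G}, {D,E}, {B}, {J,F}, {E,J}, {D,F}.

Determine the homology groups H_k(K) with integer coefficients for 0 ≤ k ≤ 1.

H_0 ≅ Z^2,  H_1 ≅ Z.

K has 7 vertices, 6 edges.
rank ∂_0 = 0, rank ∂_1 = 5 ⇒ b_0 = 7 − 0 − 5 = 2; all invariant factors of ∂_1 are 1 so no torsion. So H_0 ≅ Z^2.
rank ∂_1 = 5, rank ∂_2 = 0 ⇒ b_1 = 6 − 5 − 0 = 1. So H_1 ≅ Z.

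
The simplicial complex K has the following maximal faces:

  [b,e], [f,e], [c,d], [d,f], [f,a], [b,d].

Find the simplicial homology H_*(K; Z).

H_0 = Z,  H_1 = Z.

We work with the vertex ordering a < b < c < d < e < f. The simplices of K, each written with vertices in increasing order, are:

  0-simplices (6): a, b, c, d, e, f
  1-simplices (6): af, bd, be, cd, df, ef

so the chain groups are C_0 ≅ Z^6, C_1 ≅ Z^6.

Boundary ∂_1: C_1 → C_0 maps an edge to its endpoints' difference, ∂[p,q] = q − p.
The 6×6 boundary matrix has rank 5 and Smith normal form diag(1,1,1,1,1).

Computing H_k = (kernel of ∂_k) / (image of ∂_{k+1}):

  H_0: rank C_0 − rank ∂_1 = 6 − 5 = 1, and the invariant factors of ∂_1 are all 1, so H_0 ≅ Z.
  H_1: rank ker ∂_1 − rank ∂_2 = (6 − 5) − 0 = 1, and there is no ∂_2, so H_1 ≅ Z.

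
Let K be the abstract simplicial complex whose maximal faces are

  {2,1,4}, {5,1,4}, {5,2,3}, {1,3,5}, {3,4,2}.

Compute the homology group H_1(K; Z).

H_1 = Z.

Take the total order 1 < 2 < 3 < 4 < 5 on the vertex set. Then K (dimension 2) consists of the simplices:

  0-simplices (5): [1], [2], [3], [4], [5]
  1-simplices (10): [1,2], [1,3], [1,4], [1,5], [2,3], [2,4], [2,5], [3,4], [3,5], [4,5]
  2-simplices (5): [1,2,4], [1,3,5], [1,4,5], [2,3,4], [2,3,5]

giving chain groups C_0 ≅ Z^5, C_1 ≅ Z^10, C_2 ≅ Z^5.

The boundary map ∂_1: C_1 → C_0 sends each edge [p,q] (with p < q) to q − p. For instance
  ∂[3,5] = [5] − [3].
As a 5×10 matrix over Z this has rank 4, with invariant factors (1,1,1,1).

Boundary ∂_2: C_2 → C_1 sends each 2-simplex [p,q,r] to [q,r] − [p,r] + [p,q]. For instance
  ∂[1,4,5] = [4,5] − [1,5] + [1,4],
  ∂[1,2,4] = [2,4] − [1,4] + [1,2].
The 10×5 boundary matrix has rank 5 and Smith normal form diag(1,1,1,1,1).

Reading off H_k = ker ∂_k / im ∂_{k+1}:

  H_1: rank ker ∂_1 − rank ∂_2 = (10 − 4) − 5 = 1, and the invariant factors of ∂_2 are all 1, so H_1 ≅ Z.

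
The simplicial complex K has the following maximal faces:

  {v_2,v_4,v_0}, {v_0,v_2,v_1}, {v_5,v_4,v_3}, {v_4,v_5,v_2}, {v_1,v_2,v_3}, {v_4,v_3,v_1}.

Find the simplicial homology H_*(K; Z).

Order the vertices as v_0 < v_1 < v_2 < v_3 < v_4 < v_5. Listing each simplex with vertices in this order, K has dimension 2 with simplices:

  0-simplices (6): [v_0], [v_1], [v_2], [v_3], [v_4], [v_5]
  1-simplices (12): [v_0,v_1], [v_0,v_2], [v_0,v_4], [v_1,v_2], [v_1,v_3], [v_1,v_4], [v_2,v_3], [v_2,v_4], [v_2,v_5], [v_3,v_4], [v_3,v_5], [v_4,v_5]
  2-simplices (6): [v_0,v_1,v_2], [v_0,v_2,v_4], [v_1,v_2,v_3], [v_1,v_3,v_4], [v_2,v_4,v_5], [v_3,v_4,v_5]

Hence C_0 ≅ Z^6, C_1 ≅ Z^12, C_2 ≅ Z^6.

Boundary ∂_1: C_1 → C_0 sends each edge [p,q] (with p < q) to q − p.
This gives a 6×12 integer matrix of rank 5; reducing to Smith normal form yields diagonal entries (1,1,1,1,1).

Boundary ∂_2: C_2 → C_1 acts by ∂[p,q,r] = [q,r] − [p,r] + [p,q]. For instance
  ∂[v_0,v_2,v_4] = [v_2,v_4] − [v_0,v_4] + [v_0,v_2],
  ∂[v_1,v_3,v_4] = [v_3,v_4] − [v_1,v_4] + [v_1,v_3].
As a 12×6 matrix over Z this has rank 6, with invariant factors (1,1,1,1,1,1).

Computing H_k = (kernel of ∂_k) / (image of ∂_{k+1}):

  H_0: rank C_0 − rank ∂_1 = 6 − 5 = 1, and the invariant factors of ∂_1 are all 1, so H_0 = Z.
  H_1: rank ker ∂_1 − rank ∂_2 = (12 − 5) − 6 = 1, and the invariant factors of ∂_2 are all 1, so H_1 = Z.
  H_2: rank ker ∂_2 − rank ∂_3 = (6 − 6) − 0 = 0, and there is no ∂_3, so H_2 = 0.

H_0 ≅ Z,  H_1 ≅ Z,  H_2 = 0.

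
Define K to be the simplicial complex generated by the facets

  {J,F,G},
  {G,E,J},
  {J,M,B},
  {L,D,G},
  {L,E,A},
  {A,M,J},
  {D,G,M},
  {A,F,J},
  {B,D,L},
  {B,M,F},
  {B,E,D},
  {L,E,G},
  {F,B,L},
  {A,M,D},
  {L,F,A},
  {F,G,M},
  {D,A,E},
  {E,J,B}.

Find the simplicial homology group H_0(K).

H_0 = Z.

Order the vertices as A < B < D < E < F < G < J < L < M. Listing each simplex with vertices in this order, K has dimension 2 with simplices:

  0-simplices (9): A, B, D, E, F, G, J, L, M
  1-simplices (27): AD, AE, AF, AJ, AL, AM, BD, BE, BF, BJ, BL, BM, DE, DG, DL, DM, EG, EJ, EL, FG, FJ, FL, FM, GJ, GL, GM, JM
  2-simplices (18): ADE, ADM, AEL, AFJ, AFL, AJM, BDE, BDL, BEJ, BFL, BFM, BJM, DGL, DGM, EGJ, EGL, FGJ, FGM

Hence C_0 ≅ Z^9, C_1 ≅ Z^27, C_2 ≅ Z^18.

Boundary ∂_1: C_1 → C_0 is given by ∂[p,q] = [q] − [p].
This gives a 9×27 integer matrix of rank 8; reducing to Smith normal form yields diagonal entries (1,1,1,1,1,1,1,1).

Boundary ∂_2: C_2 → C_1 sends each 2-simplex [p,q,r] to [q,r] − [p,r] + [p,q]. For instance
  ∂FGM = GM − FM + FG,
  ∂DGM = GM − DM + DG.
The resulting 27×18 matrix has rank 18, and its Smith normal form has invariant factors (1,1,1,1,1,1,1,1,1,1,1,1,1,1,1,1,1,2).

From H_k ≅ ker(∂_k) / im(∂_{k+1}) we obtain:

  H_0: rank C_0 − rank ∂_1 = 9 − 8 = 1, and the invariant factors of ∂_1 are all 1, so H_0 = Z.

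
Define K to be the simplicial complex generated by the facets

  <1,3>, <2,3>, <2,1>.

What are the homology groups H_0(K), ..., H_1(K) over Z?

Take the total order 1 < 2 < 3 on the vertex set. Then K (dimension 1) consists of the simplices:

  0-simplices (3): [1], [2], [3]
  1-simplices (3): [1,2], [1,3], [2,3]

giving chain groups C_0 ≅ Z^3, C_1 ≅ Z^3.

The boundary map ∂_1: C_1 → C_0 is given by ∂[p,q] = [q] − [p].
As a 3×3 matrix over Z this has rank 2, with invariant factors (1,1).

From H_k ≅ ker(∂_k) / im(∂_{k+1}) we obtain:

  H_0: rank C_0 − rank ∂_1 = 3 − 2 = 1, and the invariant factors of ∂_1 are all 1, so H_0 ≅ Z.
  H_1: rank ker ∂_1 − rank ∂_2 = (3 − 2) − 0 = 1, and there is no ∂_2, so H_1 ≅ Z.

H_0 ≅ Z,  H_1 ≅ Z.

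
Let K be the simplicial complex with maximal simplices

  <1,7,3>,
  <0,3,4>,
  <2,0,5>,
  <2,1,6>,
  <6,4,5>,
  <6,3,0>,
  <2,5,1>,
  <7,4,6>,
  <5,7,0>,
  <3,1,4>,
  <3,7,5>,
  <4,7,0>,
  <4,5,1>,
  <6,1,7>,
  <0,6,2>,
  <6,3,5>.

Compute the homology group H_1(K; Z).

H_1 = Z^2.

Take the total order 0 < 1 < 2 < 3 < 4 < 5 < 6 < 7 on the vertex set. Then K (dimension 2) consists of the simplices:

  0-simplices (8): [0], [1], [2], [3], [4], [5], [6], [7]
  1-simplices (24): (24 of them)
  2-simplices (16): [0,2,5], [0,2,6], [0,3,4], [0,3,6], [0,4,7], [0,5,7], [1,2,5], [1,2,6], [1,3,4], [1,3,7], [1,4,5], [1,6,7], [3,5,6], [3,5,7], [4,5,6], [4,6,7]

giving chain groups C_0 ≅ Z^8, C_1 ≅ Z^24, C_2 ≅ Z^16.

∂_1: C_1 → C_0 maps an edge to its endpoints' difference, ∂[p,q] = q − p.
This gives a 8×24 integer matrix of rank 7; reducing to Smith normal form yields diagonal entries (1,1,1,1,1,1,1).

Boundary ∂_2: C_2 → C_1 sends each 2-simplex [p,q,r] to [q,r] − [p,r] + [p,q]. For instance
  ∂[0,2,5] = [2,5] − [0,5] + [0,2],
  ∂[1,6,7] = [6,7] − [1,7] + [1,6].
As a 24×16 matrix over Z this has rank 15, with invariant factors (1,1,1,1,1,1,1,1,1,1,1,1,1,1,1).

Reading off H_k = ker ∂_k / im ∂_{k+1}:

  H_1: rank ker ∂_1 − rank ∂_2 = (24 − 7) − 15 = 2, and the invariant factors of ∂_2 are all 1, so H_1 = Z^2.

(K is a triangulation of the torus T^2.)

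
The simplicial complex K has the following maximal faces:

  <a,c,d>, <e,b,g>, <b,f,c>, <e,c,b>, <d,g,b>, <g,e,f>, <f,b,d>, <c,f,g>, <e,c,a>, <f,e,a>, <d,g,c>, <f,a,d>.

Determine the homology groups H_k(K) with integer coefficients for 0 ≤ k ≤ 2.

K has 7 vertices, 18 edges, 12 triangles.
rank ∂_0 = 0, rank ∂_1 = 6 ⇒ b_0 = 7 − 0 − 6 = 1; all invariant factors of ∂_1 are 1 so no torsion. So H_0 ≅ Z.
rank ∂_1 = 6, rank ∂_2 = 12 ⇒ b_1 = 18 − 6 − 12 = 0; ∂_2 has invariant factor(s) [2] giving torsion. So H_1 ≅ Z/2.
rank ∂_2 = 12, rank ∂_3 = 0 ⇒ b_2 = 12 − 12 − 0 = 0. So H_2 ≅ 0.

H_0 = Z,  H_1 = Z/2,  H_2 = 0.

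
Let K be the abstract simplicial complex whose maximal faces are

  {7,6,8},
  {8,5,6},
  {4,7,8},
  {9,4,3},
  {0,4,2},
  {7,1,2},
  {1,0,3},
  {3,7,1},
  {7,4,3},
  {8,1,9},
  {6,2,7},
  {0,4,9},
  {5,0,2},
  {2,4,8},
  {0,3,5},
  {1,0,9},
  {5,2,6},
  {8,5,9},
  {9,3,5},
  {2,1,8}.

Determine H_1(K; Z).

H_1 = Z ⊕ Z/2Z.

Order the vertices as 0 < 1 < 2 < 3 < 4 < 5 < 6 < 7 < 8 < 9. Listing each simplex with vertices in this order, K has dimension 2 with simplices:

  0-simplices (10): [0], [1], [2], [3], [4], [5], [6], [7], [8], [9]
  1-simplices (30): (30 of them)
  2-simplices (20): (20 of them)

so the chain groups are C_0 ≅ Z^10, C_1 ≅ Z^30, C_2 ≅ Z^20.

Boundary ∂_1: C_1 → C_0 is given by ∂[p,q] = [q] − [p]. For instance
  ∂[0,9] = [9] − [0].
This gives a 10×30 integer matrix of rank 9; reducing to Smith normal form yields diagonal entries (1,1,1,1,1,1,1,1,1).

Boundary ∂_2: C_2 → C_1 maps a triangle to the signed sum of its edges. For instance
  ∂[3,5,9] = [5,9] − [3,9] + [3,5],
  ∂[4,7,8] = [7,8] − [4,8] + [4,7].
This gives a 30×20 integer matrix of rank 20; reducing to Smith normal form yields diagonal entries (1,1,1,1,1,1,1,1,1,1,1,1,1,1,1,1,1,1,1,2).

Now H_k = ker ∂_k / im ∂_{k+1}, so:

  H_1: rank ker ∂_1 − rank ∂_2 = (30 − 9) − 20 = 1, and ∂_2 has invariant factor 2 > 1, so H_1 ≅ Z ⊕ Z/2Z.

(K is a triangulation of the Klein bottle.)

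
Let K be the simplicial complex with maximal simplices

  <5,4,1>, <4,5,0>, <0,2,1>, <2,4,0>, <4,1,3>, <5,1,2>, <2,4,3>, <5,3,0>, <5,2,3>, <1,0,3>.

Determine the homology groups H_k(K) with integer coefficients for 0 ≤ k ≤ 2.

Fix the vertex order 0 < 1 < 2 < 3 < 4 < 5 and write every simplex with vertices in increasing order. Then dim K = 2 and the simplices of K are:

  0-simplices (6): [0], [1], [2], [3], [4], [5]
  1-simplices (15): [0,1], [0,2], [0,3], [0,4], [0,5], [1,2], [1,3], [1,4], [1,5], [2,3], [2,4], [2,5], [3,4], [3,5], [4,5]
  2-simplices (10): [0,1,2], [0,1,3], [0,2,4], [0,3,5], [0,4,5], [1,2,5], [1,3,4], [1,4,5], [2,3,4], [2,3,5]

Hence C_0 ≅ Z^6, C_1 ≅ Z^15, C_2 ≅ Z^10.

∂_1: C_1 → C_0 is given by ∂[p,q] = [q] − [p]. For instance
  ∂[1,3] = [3] − [1].
The 6×15 boundary matrix has rank 5 and Smith normal form diag(1,1,1,1,1).

Boundary ∂_2: C_2 → C_1 sends each 2-simplex [p,q,r] to [q,r] − [p,r] + [p,q]. For instance
  ∂[2,3,5] = [3,5] − [2,5] + [2,3],
  ∂[0,1,3] = [1,3] − [0,3] + [0,1].
The 15×10 boundary matrix has rank 10 and Smith normal form diag(1,1,1,1,1,1,1,1,1,2).

From H_k ≅ ker(∂_k) / im(∂_{k+1}) we obtain:

  H_0: rank C_0 − rank ∂_1 = 6 − 5 = 1, and the invariant factors of ∂_1 are all 1, so H_0 = Z.
  H_1: rank ker ∂_1 − rank ∂_2 = (15 − 5) − 10 = 0, and ∂_2 has invariant factor 2 > 1, so H_1 = Z/2.
  H_2: rank ker ∂_2 − rank ∂_3 = (10 − 10) − 0 = 0, and there is no ∂_3, so H_2 = 0.

H_0 = Z,  H_1 = Z/2,  H_2 = 0.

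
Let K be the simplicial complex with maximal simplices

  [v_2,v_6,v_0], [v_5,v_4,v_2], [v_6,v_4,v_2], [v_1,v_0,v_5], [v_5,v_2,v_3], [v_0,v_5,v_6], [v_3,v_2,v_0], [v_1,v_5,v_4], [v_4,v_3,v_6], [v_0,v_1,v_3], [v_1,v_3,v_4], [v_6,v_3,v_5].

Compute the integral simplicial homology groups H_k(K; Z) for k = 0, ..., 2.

Fix the vertex order v_0 < v_1 < v_2 < v_3 < v_4 < v_5 < v_6 and write every simplex with vertices in increasing order. Then dim K = 2 and the simplices of K are:

  0-simplices (7): [v_0], [v_1], [v_2], [v_3], [v_4], [v_5], [v_6]
  1-simplices (18): (18 of them)
  2-simplices (12): (12 of them)

so the chain groups are C_0 ≅ Z^7, C_1 ≅ Z^18, C_2 ≅ Z^12.

∂_1: C_1 → C_0 maps an edge to its endpoints' difference, ∂[p,q] = q − p. For instance
  ∂[v_5,v_6] = [v_6] − [v_5].
The resulting 7×18 matrix has rank 6, and its Smith normal form has invariant factors (1,1,1,1,1,1).

The boundary map ∂_2: C_2 → C_1 acts by ∂[p,q,r] = [q,r] − [p,r] + [p,q]. For instance
  ∂[v_0,v_1,v_3] = [v_1,v_3] − [v_0,v_3] + [v_0,v_1],
  ∂[v_1,v_3,v_4] = [v_3,v_4] − [v_1,v_4] + [v_1,v_3].
The 18×12 boundary matrix has rank 12 and Smith normal form diag(1,1,1,1,1,1,1,1,1,1,1,2).

Computing H_k = (kernel of ∂_k) / (image of ∂_{k+1}):

  H_0: rank C_0 − rank ∂_1 = 7 − 6 = 1, and the invariant factors of ∂_1 are all 1, so H_0 ≅ Z.
  H_1: rank ker ∂_1 − rank ∂_2 = (18 − 6) − 12 = 0, and ∂_2 has invariant factor 2 > 1, so H_1 ≅ Z_2.
  H_2: rank ker ∂_2 − rank ∂_3 = (12 − 12) − 0 = 0, and there is no ∂_3, so H_2 ≅ 0.

H_0 ≅ Z,  H_1 ≅ Z_2,  H_2 = 0.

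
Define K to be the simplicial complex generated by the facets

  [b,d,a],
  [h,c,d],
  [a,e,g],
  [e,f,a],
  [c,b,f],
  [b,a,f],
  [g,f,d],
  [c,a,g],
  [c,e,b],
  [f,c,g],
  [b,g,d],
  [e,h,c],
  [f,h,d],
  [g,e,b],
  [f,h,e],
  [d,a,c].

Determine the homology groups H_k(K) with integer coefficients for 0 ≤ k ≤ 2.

We work with the vertex ordering a < b < c < d < e < f < g < h. The simplices of K, each written with vertices in increasing order, are:

  0-simplices (8): a, b, c, d, e, f, g, h
  1-simplices (24): ab, ac, ad, ae, af, ag, bc, bd, be, bf, bg, cd, ce, cf, cg, ch, df, dg, dh, ef, eg, eh, fg, fh
  2-simplices (16): abd, abf, acd, acg, aef, aeg, bce, bcf, bdg, beg, cdh, ceh, cfg, dfg, dfh, efh

giving chain groups C_0 ≅ Z^8, C_1 ≅ Z^24, C_2 ≅ Z^16.

The boundary map ∂_1: C_1 → C_0 sends each edge [p,q] (with p < q) to q − p.
This gives a 8×24 integer matrix of rank 7; reducing to Smith normal form yields diagonal entries (1,1,1,1,1,1,1).

∂_2: C_2 → C_1 sends each 2-simplex [p,q,r] to [q,r] − [p,r] + [p,q]. For instance
  ∂dfh = fh − dh + df,
  ∂abf = bf − af + ab.
This gives a 24×16 integer matrix of rank 15; reducing to Smith normal form yields diagonal entries (1,1,1,1,1,1,1,1,1,1,1,1,1,1,1).

Reading off H_k = ker ∂_k / im ∂_{k+1}:

  H_0: rank C_0 − rank ∂_1 = 8 − 7 = 1, and the invariant factors of ∂_1 are all 1, so H_0 ≅ Z.
  H_1: rank ker ∂_1 − rank ∂_2 = (24 − 7) − 15 = 2, and the invariant factors of ∂_2 are all 1, so H_1 ≅ Z^2.
  H_2: rank ker ∂_2 − rank ∂_3 = (16 − 15) − 0 = 1, and there is no ∂_3, so H_2 ≅ Z.

H_0 = Z,  H_1 = Z^2,  H_2 = Z.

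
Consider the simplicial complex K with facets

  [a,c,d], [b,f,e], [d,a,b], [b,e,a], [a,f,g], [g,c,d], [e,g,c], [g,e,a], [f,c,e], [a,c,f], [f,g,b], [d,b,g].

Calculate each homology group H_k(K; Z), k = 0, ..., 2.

H_0 ≅ Z,  H_1 ≅ Z/2Z,  H_2 = 0.

We work with the vertex ordering a < b < c < d < e < f < g. The simplices of K, each written with vertices in increasing order, are:

  0-simplices (7): a, b, c, d, e, f, g
  1-simplices (18): ab, ac, ad, ae, af, ag, bd, be, bf, bg, cd, ce, cf, cg, dg, ef, eg, fg
  2-simplices (12): abd, abe, acd, acf, aeg, afg, bdg, bef, bfg, cdg, cef, ceg

giving chain groups C_0 ≅ Z^7, C_1 ≅ Z^18, C_2 ≅ Z^12.

Boundary ∂_1: C_1 → C_0 is given by ∂[p,q] = [q] − [p].
The 7×18 boundary matrix has rank 6 and Smith normal form diag(1,1,1,1,1,1).

The boundary map ∂_2: C_2 → C_1 acts by ∂[p,q,r] = [q,r] − [p,r] + [p,q]. For instance
  ∂bef = ef − bf + be,
  ∂abe = be − ae + ab.
As a 18×12 matrix over Z this has rank 12, with invariant factors (1,1,1,1,1,1,1,1,1,1,1,2).

Now H_k = ker ∂_k / im ∂_{k+1}, so:

  H_0: rank C_0 − rank ∂_1 = 7 − 6 = 1, and the invariant factors of ∂_1 are all 1, so H_0 ≅ Z.
  H_1: rank ker ∂_1 − rank ∂_2 = (18 − 6) − 12 = 0, and ∂_2 has invariant factor 2 > 1, so H_1 ≅ Z/2Z.
  H_2: rank ker ∂_2 − rank ∂_3 = (12 − 12) − 0 = 0, and there is no ∂_3, so H_2 ≅ 0.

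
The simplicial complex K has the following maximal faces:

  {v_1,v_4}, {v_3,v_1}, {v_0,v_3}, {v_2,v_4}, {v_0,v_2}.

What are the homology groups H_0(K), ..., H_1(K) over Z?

H_0 ≅ Z,  H_1 ≅ Z.

Fix the vertex order v_0 < v_1 < v_2 < v_3 < v_4 and write every simplex with vertices in increasing order. Then dim K = 1 and the simplices of K are:

  0-simplices (5): [v_0], [v_1], [v_2], [v_3], [v_4]
  1-simplices (5): [v_0,v_2], [v_0,v_3], [v_1,v_3], [v_1,v_4], [v_2,v_4]

so the chain groups are C_0 ≅ Z^5, C_1 ≅ Z^5.

∂_1: C_1 → C_0 maps an edge to its endpoints' difference, ∂[p,q] = q − p. For instance
  ∂[v_2,v_4] = [v_4] − [v_2].
As a 5×5 matrix over Z this has rank 4, with invariant factors (1,1,1,1).

Computing H_k = (kernel of ∂_k) / (image of ∂_{k+1}):

  H_0: rank C_0 − rank ∂_1 = 5 − 4 = 1, and the invariant factors of ∂_1 are all 1, so H_0 ≅ Z.
  H_1: rank ker ∂_1 − rank ∂_2 = (5 − 4) − 0 = 1, and there is no ∂_2, so H_1 ≅ Z.

As a check, the Euler characteristic is 5 − 5 = 0, which agrees with 1 − 1 = 0.
(K is a triangulation of the circle S^1.)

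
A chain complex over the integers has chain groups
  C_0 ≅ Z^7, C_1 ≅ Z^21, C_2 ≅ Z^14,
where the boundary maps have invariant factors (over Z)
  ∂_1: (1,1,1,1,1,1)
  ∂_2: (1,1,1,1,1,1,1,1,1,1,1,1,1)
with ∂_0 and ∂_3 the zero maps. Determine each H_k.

H_0: b_0 = 7 − 0 − 6 = 1; torsion from ∂_1 factors > 1: none. So H_0 = Z.
H_1: b_1 = 21 − 6 − 13 = 2; torsion from ∂_2 factors > 1: none. So H_1 = Z^2.
H_2: b_2 = 14 − 13 − 0 = 1; torsion from ∂_3 factors > 1: none. So H_2 = Z.

H_0 = Z,  H_1 = Z^2,  H_2 = Z.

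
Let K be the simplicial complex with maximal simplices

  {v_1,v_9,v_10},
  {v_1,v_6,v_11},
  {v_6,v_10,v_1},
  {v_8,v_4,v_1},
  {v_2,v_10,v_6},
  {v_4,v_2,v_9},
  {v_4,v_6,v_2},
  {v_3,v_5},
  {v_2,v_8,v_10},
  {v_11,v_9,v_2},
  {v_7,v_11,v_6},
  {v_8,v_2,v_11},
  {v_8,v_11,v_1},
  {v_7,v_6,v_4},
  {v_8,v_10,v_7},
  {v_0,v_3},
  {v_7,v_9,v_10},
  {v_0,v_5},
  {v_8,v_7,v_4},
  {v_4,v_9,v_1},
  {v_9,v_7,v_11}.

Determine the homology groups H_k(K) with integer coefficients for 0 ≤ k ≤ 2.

H_0 = Z^2,  H_1 = Z^3,  H_2 = Z.

Order the vertices as v_0 < v_1 < v_2 < v_3 < v_4 < v_5 < v_6 < v_7 < v_8 < v_9 < v_10 < v_11. Listing each simplex with vertices in this order, K has dimension 2 with simplices:

  0-simplices (12): [v_0], [v_1], [v_2], [v_3], [v_4], [v_5], [v_6], [v_7], [v_8], [v_9], [v_10], [v_11]
  1-simplices (30): (30 of them)
  2-simplices (18): (18 of them)

giving chain groups C_0 ≅ Z^12, C_1 ≅ Z^30, C_2 ≅ Z^18.

Boundary ∂_1: C_1 → C_0 is given by ∂[p,q] = [q] − [p]. For instance
  ∂[v_6,v_7] = [v_7] − [v_6].
As a 12×30 matrix over Z this has rank 10, with invariant factors (1,1,1,1,1,1,1,1,1,1).

∂_2: C_2 → C_1 sends each 2-simplex [p,q,r] to [q,r] − [p,r] + [p,q]. For instance
  ∂[v_1,v_8,v_11] = [v_8,v_11] − [v_1,v_11] + [v_1,v_8],
  ∂[v_7,v_8,v_10] = [v_8,v_10] − [v_7,v_10] + [v_7,v_8].
The 30×18 boundary matrix has rank 17 and Smith normal form diag(1,1,1,1,1,1,1,1,1,1,1,1,1,1,1,1,1).

From H_k ≅ ker(∂_k) / im(∂_{k+1}) we obtain:

  H_0: rank C_0 − rank ∂_1 = 12 − 10 = 2, and the invariant factors of ∂_1 are all 1, so H_0 ≅ Z^2.
  H_1: rank ker ∂_1 − rank ∂_2 = (30 − 10) − 17 = 3, and the invariant factors of ∂_2 are all 1, so H_1 ≅ Z^3.
  H_2: rank ker ∂_2 − rank ∂_3 = (18 − 17) − 0 = 1, and there is no ∂_3, so H_2 ≅ Z.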